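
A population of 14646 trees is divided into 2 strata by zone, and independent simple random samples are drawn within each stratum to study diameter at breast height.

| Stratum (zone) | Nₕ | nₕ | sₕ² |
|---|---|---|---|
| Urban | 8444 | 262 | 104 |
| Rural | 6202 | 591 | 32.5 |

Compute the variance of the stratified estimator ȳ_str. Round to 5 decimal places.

0.13677

Var(ȳ_str) = Σₕ Wₕ²(1 − fₕ)sₕ²/nₕ with Wₕ = Nₕ/N, N = 14646.
Urban: Wₕ = 0.57653967; term = 0.57653967²·(1 − 0.03102795)·104/262 = 0.12785028.
Rural: Wₕ = 0.42346033; term = 0.42346033²·(1 − 0.09529184)·32.5/591 = 0.0089213351.
Sum = 0.13677162.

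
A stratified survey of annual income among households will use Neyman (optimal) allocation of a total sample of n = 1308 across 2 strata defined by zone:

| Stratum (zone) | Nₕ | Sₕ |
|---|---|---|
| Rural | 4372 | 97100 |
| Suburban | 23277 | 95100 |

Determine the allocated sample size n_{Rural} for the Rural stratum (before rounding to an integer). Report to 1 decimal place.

Neyman allocation: nₕ = n·NₕSₕ / Σⱼ NⱼSⱼ.
Σ NⱼSⱼ = 4372·97100 + 23277·95100 = 2.6381639 × 10^9.
n_{Rural} = 1308·4372·97100 / (2.6381639 × 10^9) = 210.5.

210.5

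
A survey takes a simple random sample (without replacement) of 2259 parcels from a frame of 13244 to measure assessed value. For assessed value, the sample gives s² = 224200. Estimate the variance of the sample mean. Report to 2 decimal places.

Under SRS without replacement, Var(ȳ) = (1 − f)·s²/n with f = n/N = 2259/13244 = 0.17056780.
Var(ȳ) = (1 − 0.17056780)·224200/2259 = 0.82943220·99.247455 = 82.319034.

82.32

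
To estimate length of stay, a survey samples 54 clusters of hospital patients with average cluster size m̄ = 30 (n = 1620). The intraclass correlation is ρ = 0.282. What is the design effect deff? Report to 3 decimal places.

deff = 1 + (30 − 1)·0.282 = 1 + 8.178 = 9.178.

9.178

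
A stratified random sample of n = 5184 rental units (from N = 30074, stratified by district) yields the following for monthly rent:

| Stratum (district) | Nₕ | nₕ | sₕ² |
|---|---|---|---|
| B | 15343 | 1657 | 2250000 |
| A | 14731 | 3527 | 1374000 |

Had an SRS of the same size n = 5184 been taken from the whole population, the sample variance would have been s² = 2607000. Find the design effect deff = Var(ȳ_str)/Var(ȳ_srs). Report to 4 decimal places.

0.9283

Var(ȳ_str) = Σ Wₕ²(1−fₕ)sₕ²/nₕ with Wₕ = Nₕ/30074:
  B: (15343/30074)²·(1−1657/15343)·2250000/1657 = 315.25678
  A: (14731/30074)²·(1−3527/14731)·1374000/3527 = 71.089296
  → Var(ȳ_str) = 386.34608.
Var(ȳ_srs) = (1 − 5184/30074)·2607000/5184 = 416.20734.
deff = 386.34608 / 416.20734 = 0.9283.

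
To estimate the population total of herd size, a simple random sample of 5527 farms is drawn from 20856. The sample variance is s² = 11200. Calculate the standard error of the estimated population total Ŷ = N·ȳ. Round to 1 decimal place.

Var(Ŷ) = N²·Var(ȳ) = N²·(1 − n/N)·s²/n.
f = 5527/20856 = 0.26500767; Var(ȳ) = 0.73499233·11200/5527 = 1.4894001.
Var(Ŷ) = 20856² · 1.4894001 = 6.4784844 × 10^8.
SE(Ŷ) = √(6.4784844 × 10^8) = 25452.9.

25452.9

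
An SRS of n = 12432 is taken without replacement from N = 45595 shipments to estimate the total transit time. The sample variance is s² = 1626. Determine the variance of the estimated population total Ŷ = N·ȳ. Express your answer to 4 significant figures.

1.978 × 10^8

Var(Ŷ) = N²·Var(ȳ) = N²·(1 − n/N)·s²/n.
f = 12432/45595 = 0.27266148; Var(ȳ) = 0.72733852·1626/12432 = 0.095129701.
Var(Ŷ) = 45595² · 0.095129701 = 1.9776552 × 10^8.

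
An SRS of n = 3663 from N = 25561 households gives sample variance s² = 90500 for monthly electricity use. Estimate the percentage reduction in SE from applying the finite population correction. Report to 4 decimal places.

7.4421

f = n/N = 3663/25561 = 0.14330425.
SE_no-fpc = √(s²/n) = 4.9705658; SE_fpc = √((1−f)s²/n) = 4.6006494.
Ratio = √(1−f) = 0.92557860. Reduction = 100·(1 − 0.92557860) = 7.4421%.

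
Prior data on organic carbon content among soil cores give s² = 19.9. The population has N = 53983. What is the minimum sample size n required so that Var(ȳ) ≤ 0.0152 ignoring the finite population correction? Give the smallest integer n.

Without fpc, n₀ = s²/D = 19.9/0.0152 = 1309.2105.
Rounding up, n = 1310.

1310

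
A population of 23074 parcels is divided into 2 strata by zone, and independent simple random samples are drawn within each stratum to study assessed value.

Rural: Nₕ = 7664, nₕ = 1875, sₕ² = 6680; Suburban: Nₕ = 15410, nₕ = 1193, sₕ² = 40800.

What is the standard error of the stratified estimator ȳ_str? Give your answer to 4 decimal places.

3.7908

Var(ȳ_str) = Σₕ Wₕ²(1 − fₕ)sₕ²/nₕ with Wₕ = Nₕ/N, N = 23074.
Rural: Wₕ = 0.33214874; term = 0.33214874²·(1 − 0.24465031)·6680/1875 = 0.29688514.
Suburban: Wₕ = 0.66785126; term = 0.66785126²·(1 − 0.07741726)·40800/1193 = 14.072931.
Sum = 14.369816.
SE = √(14.369816) = 3.7908.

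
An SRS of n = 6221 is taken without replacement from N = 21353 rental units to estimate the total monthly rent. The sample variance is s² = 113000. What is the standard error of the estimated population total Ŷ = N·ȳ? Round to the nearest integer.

76610

Var(Ŷ) = N²·Var(ȳ) = N²·(1 − n/N)·s²/n.
f = 6221/21353 = 0.29134080; Var(ȳ) = 0.70865920·113000/6221 = 12.872286.
Var(Ŷ) = 21353² · 12.872286 = 5.8691266 × 10^9.
SE(Ŷ) = √(5.8691266 × 10^9) = 76610.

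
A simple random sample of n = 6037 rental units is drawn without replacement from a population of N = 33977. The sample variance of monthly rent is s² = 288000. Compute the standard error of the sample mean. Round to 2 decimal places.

6.26

Under SRS without replacement, Var(ȳ) = (1 − f)·s²/n with f = n/N = 6037/33977 = 0.17767902.
Var(ȳ) = (1 − 0.17767902)·288000/6037 = 0.82232098·47.705814 = 39.229492.
SE(ȳ) = √(39.229492) = 6.26.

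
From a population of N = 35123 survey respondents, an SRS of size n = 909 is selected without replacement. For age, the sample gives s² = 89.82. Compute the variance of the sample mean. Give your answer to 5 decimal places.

0.09625

Under SRS without replacement, Var(ȳ) = (1 − f)·s²/n with f = n/N = 909/35123 = 0.02588048.
Var(ȳ) = (1 − 0.02588048)·89.82/909 = 0.97411952·0.098811881 = 0.096254583.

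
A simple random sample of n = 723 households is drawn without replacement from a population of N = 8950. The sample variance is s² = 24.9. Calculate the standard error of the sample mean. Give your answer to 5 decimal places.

0.17793

Under SRS without replacement, Var(ȳ) = (1 − f)·s²/n with f = n/N = 723/8950 = 0.08078212.
Var(ȳ) = (1 − 0.08078212)·24.9/723 = 0.91921788·0.034439834 = 0.031657711.
SE(ȳ) = √(0.031657711) = 0.17793.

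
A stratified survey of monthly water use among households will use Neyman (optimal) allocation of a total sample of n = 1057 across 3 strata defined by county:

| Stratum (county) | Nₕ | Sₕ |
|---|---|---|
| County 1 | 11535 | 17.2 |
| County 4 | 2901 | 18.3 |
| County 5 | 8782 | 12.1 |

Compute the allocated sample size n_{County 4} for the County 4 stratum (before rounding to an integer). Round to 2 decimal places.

Neyman allocation: nₕ = n·NₕSₕ / Σⱼ NⱼSⱼ.
Σ NⱼSⱼ = 11535·17.2 + 2901·18.3 + 8782·12.1 = 357752.5.
n_{County 4} = 1057·2901·18.3 / 357752.5 = 156.85.

156.85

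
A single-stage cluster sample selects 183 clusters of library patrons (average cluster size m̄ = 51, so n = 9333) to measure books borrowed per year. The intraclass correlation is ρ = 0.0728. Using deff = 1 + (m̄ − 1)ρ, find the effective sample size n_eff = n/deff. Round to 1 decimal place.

deff = 1 + (51 − 1)·0.0728 = 1 + 3.64 = 4.64.
n_eff = 9333 / 4.64 = 2011.4.

2011.4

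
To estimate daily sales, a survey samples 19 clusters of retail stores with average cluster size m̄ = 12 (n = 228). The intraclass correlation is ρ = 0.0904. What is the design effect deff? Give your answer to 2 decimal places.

deff = 1 + (12 − 1)·0.0904 = 1 + 0.9944 = 1.9944.

1.99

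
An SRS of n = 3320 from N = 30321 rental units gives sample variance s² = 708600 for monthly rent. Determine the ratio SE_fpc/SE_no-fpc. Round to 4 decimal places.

f = n/N = 3320/30321 = 0.10949507.
SE_no-fpc = √(s²/n) = 14.609371; SE_fpc = √((1−f)s²/n) = 13.786363.
Ratio = √(1−f) = 0.94366569.

0.9437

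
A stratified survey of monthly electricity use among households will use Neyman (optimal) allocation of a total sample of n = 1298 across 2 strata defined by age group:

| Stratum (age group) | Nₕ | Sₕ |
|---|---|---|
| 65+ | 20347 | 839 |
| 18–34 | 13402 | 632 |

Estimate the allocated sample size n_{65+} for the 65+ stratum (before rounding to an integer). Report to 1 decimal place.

867.6

Neyman allocation: nₕ = n·NₕSₕ / Σⱼ NⱼSⱼ.
Σ NⱼSⱼ = 20347·839 + 13402·632 = 2.5541197 × 10^7.
n_{65+} = 1298·20347·839 / (2.5541197 × 10^7) = 867.6.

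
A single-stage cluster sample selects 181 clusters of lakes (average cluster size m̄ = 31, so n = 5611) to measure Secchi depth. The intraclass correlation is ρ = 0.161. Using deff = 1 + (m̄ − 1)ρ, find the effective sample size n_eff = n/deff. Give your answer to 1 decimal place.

962.4

deff = 1 + (31 − 1)·0.161 = 1 + 4.83 = 5.83.
n_eff = 5611 / 5.83 = 962.4.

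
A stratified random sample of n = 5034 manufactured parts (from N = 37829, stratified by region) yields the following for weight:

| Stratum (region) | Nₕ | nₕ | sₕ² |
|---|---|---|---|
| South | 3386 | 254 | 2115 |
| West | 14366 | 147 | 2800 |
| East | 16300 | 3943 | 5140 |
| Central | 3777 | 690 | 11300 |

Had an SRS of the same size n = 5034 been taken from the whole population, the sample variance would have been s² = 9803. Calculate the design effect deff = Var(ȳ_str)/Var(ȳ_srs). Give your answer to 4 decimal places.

Var(ȳ_str) = Σ Wₕ²(1−fₕ)sₕ²/nₕ with Wₕ = Nₕ/37829:
  South: (3386/37829)²·(1−254/3386)·2115/254 = 0.061707172
  West: (14366/37829)²·(1−147/14366)·2800/147 = 2.7189166
  East: (16300/37829)²·(1−3943/16300)·5140/3943 = 0.18347938
  Central: (3777/37829)²·(1−690/3777)·11300/690 = 0.133433
  → Var(ȳ_str) = 3.0975362.
Var(ȳ_srs) = (1 − 5034/37829)·9803/5034 = 1.6882182.
deff = 3.0975362 / 1.6882182 = 1.8348.

1.8348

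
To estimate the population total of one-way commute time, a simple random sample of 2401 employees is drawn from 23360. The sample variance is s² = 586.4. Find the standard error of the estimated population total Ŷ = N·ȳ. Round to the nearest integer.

Var(Ŷ) = N²·Var(ȳ) = N²·(1 − n/N)·s²/n.
f = 2401/23360 = 0.10278253; Var(ȳ) = 0.89721747·586.4/2401 = 0.21912883.
Var(Ŷ) = 23360² · 0.21912883 = 1.1957632 × 10^8.
SE(Ŷ) = √(1.1957632 × 10^8) = 10935.

10935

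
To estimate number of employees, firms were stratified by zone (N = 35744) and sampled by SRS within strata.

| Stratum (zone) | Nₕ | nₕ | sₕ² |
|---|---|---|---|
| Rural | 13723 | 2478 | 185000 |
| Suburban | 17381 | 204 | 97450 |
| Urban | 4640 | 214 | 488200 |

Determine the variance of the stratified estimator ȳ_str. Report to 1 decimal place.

Var(ȳ_str) = Σₕ Wₕ²(1 − fₕ)sₕ²/nₕ with Wₕ = Nₕ/N, N = 35744.
Rural: Wₕ = 0.38392457; term = 0.38392457²·(1 − 0.18057276)·185000/2478 = 9.0172196.
Suburban: Wₕ = 0.48626343; term = 0.48626343²·(1 − 0.01173695)·97450/204 = 111.62654.
Urban: Wₕ = 0.12981200; term = 0.12981200²·(1 − 0.04612069)·488200/214 = 36.669677.
Sum = 157.31344.

157.3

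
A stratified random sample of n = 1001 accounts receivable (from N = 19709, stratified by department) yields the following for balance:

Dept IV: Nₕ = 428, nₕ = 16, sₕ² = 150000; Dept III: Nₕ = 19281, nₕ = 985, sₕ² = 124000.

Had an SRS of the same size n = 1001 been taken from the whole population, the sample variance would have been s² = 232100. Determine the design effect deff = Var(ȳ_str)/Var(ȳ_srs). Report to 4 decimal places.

Var(ȳ_str) = Σ Wₕ²(1−fₕ)sₕ²/nₕ with Wₕ = Nₕ/19709:
  Dept IV: (428/19709)²·(1−16/428)·150000/16 = 4.2558183
  Dept III: (19281/19709)²·(1−985/19281)·124000/985 = 114.3252
  → Var(ȳ_str) = 118.58102.
Var(ȳ_srs) = (1 − 1001/19709)·232100/1001 = 220.09179.
deff = 118.58102 / 220.09179 = 0.5388.

0.5388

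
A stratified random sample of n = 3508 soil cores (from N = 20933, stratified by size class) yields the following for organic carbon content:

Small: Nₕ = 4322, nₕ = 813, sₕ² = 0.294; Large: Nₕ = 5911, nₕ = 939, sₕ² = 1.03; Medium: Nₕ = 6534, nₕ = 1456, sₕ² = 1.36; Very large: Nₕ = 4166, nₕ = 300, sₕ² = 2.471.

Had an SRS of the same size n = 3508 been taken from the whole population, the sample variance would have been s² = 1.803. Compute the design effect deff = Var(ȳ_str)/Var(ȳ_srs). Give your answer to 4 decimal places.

1.0741

Var(ȳ_str) = Σ Wₕ²(1−fₕ)sₕ²/nₕ with Wₕ = Nₕ/20933:
  Small: (4322/20933)²·(1−813/4322)·0.294/813 = 1.2515897 × 10^-5
  Large: (5911/20933)²·(1−939/5911)·1.03/939 = 7.3570001 × 10^-5
  Medium: (6534/20933)²·(1−1456/6534)·1.36/1456 = 7.0727192 × 10^-5
  Very large: (4166/20933)²·(1−300/4166)·2.471/300 = 3.027399 × 10^-4
  → Var(ȳ_str) = 4.5955299 × 10^-4.
Var(ȳ_srs) = (1 − 3508/20933)·1.803/3508 = 4.2783613 × 10^-4.
deff = (4.5955299 × 10^-4) / (4.2783613 × 10^-4) = 1.0741.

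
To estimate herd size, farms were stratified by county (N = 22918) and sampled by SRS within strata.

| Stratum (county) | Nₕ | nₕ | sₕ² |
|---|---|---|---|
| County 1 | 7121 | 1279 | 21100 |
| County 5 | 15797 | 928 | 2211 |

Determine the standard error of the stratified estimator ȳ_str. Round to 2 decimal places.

Var(ȳ_str) = Σₕ Wₕ²(1 − fₕ)sₕ²/nₕ with Wₕ = Nₕ/N, N = 22918.
County 1: Wₕ = 0.31071647; term = 0.31071647²·(1 − 0.17960961)·21100/1279 = 1.3066553.
County 5: Wₕ = 0.68928353; term = 0.68928353²·(1 − 0.05874533)·2211/928 = 1.0654761.
Sum = 2.3721314.
SE = √(2.3721314) = 1.54.

1.54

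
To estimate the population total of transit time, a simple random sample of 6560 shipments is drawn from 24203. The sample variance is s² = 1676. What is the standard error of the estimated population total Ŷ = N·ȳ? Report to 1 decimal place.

Var(Ŷ) = N²·Var(ȳ) = N²·(1 − n/N)·s²/n.
f = 6560/24203 = 0.27104078; Var(ȳ) = 0.72895922·1676/6560 = 0.18624019.
Var(Ŷ) = 24203² · 0.18624019 = 1.0909675 × 10^8.
SE(Ŷ) = √(1.0909675 × 10^8) = 10444.9.

10444.9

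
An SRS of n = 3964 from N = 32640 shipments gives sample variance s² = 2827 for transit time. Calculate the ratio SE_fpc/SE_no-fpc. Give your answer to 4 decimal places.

0.9373

f = n/N = 3964/32640 = 0.12144608.
SE_no-fpc = √(s²/n) = 0.84449305; SE_fpc = √((1−f)s²/n) = 0.79155353.
Ratio = √(1−f) = 0.93731207.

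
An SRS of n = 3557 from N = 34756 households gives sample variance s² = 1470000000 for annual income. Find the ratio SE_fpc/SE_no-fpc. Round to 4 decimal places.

f = n/N = 3557/34756 = 0.10234204.
SE_no-fpc = √(s²/n) = 642.86049; SE_fpc = √((1−f)s²/n) = 609.07697.
Ratio = √(1−f) = 0.94744813.

0.9474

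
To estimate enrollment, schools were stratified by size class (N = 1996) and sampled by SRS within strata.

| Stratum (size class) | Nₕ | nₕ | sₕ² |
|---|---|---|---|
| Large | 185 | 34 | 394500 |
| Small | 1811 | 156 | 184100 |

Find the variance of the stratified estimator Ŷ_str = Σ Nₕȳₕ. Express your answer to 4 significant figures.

Var(Ŷ_str) = Σₕ Nₕ²(1 − fₕ)sₕ²/nₕ.
Large: 185²·(1 − 34/185)·394500/34 = 3.2412816 × 10^8.
Small: 1811²·(1 − 156/1811)·184100/156 = 3.5370862 × 10^9.
Sum = 3.8612144 × 10^9.

3.861 × 10^9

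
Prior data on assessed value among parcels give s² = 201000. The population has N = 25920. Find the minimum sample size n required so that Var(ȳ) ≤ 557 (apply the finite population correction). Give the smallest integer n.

356

Without fpc, n₀ = s²/D = 201000/557 = 360.8618.
With fpc, (1 − n/N)·s²/n ≤ D requires n ≥ n₀/(1 + n₀/N) = 360.8618/(1 + 360.8618/25920) = 355.9068.
Rounding up, n = 356.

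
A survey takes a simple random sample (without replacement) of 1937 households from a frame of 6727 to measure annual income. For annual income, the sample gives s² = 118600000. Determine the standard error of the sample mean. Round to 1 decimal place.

208.8

Under SRS without replacement, Var(ȳ) = (1 − f)·s²/n with f = n/N = 1937/6727 = 0.28794411.
Var(ȳ) = (1 − 0.28794411)·118600000/1937 = 0.71205589·61228.704 = 43598.26.
SE(ȳ) = √(43598.26) = 208.8.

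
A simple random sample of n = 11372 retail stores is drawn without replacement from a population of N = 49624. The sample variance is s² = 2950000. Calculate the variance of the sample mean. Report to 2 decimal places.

Under SRS without replacement, Var(ȳ) = (1 − f)·s²/n with f = n/N = 11372/49624 = 0.22916331.
Var(ȳ) = (1 − 0.22916331)·2950000/11372 = 0.77083669·259.40907 = 199.96203.

199.96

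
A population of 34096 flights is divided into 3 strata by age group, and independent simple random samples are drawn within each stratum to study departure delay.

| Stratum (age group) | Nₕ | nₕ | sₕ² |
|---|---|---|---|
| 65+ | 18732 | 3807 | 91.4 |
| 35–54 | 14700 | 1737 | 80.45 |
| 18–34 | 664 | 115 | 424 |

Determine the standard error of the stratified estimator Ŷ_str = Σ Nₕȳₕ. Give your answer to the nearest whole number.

Var(Ŷ_str) = Σₕ Nₕ²(1 − fₕ)sₕ²/nₕ.
65+: 18732²·(1 − 3807/18732)·91.4/3807 = 6.7121524 × 10^6.
35–54: 14700²·(1 − 1737/14700)·80.45/1737 = 8.8256985 × 10^6.
18–34: 664²·(1 − 115/664)·424/115 = 1.3440284 × 10^6.
Sum = 1.6881879 × 10^7.
SE = √(1.6881879 × 10^7) = 4109.

4109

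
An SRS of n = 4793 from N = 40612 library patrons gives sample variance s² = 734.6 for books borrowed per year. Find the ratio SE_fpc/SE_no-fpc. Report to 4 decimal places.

f = n/N = 4793/40612 = 0.11801930.
SE_no-fpc = √(s²/n) = 0.39149097; SE_fpc = √((1−f)s²/n) = 0.36766415.
Ratio = √(1−f) = 0.93913827.

0.9391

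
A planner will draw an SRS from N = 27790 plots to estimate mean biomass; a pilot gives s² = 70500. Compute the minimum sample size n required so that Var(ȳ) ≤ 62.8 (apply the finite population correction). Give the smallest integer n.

1080

Without fpc, n₀ = s²/D = 70500/62.8 = 1122.6115.
With fpc, (1 − n/N)·s²/n ≤ D requires n ≥ n₀/(1 + n₀/N) = 1122.6115/(1 + 1122.6115/27790) = 1079.0230.
Rounding up, n = 1080.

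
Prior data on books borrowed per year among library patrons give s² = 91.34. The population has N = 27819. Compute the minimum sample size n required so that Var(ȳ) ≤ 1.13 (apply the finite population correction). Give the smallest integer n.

81

Without fpc, n₀ = s²/D = 91.34/1.13 = 80.8319.
With fpc, (1 − n/N)·s²/n ≤ D requires n ≥ n₀/(1 + n₀/N) = 80.8319/(1 + 80.8319/27819) = 80.5977.
Rounding up, n = 81.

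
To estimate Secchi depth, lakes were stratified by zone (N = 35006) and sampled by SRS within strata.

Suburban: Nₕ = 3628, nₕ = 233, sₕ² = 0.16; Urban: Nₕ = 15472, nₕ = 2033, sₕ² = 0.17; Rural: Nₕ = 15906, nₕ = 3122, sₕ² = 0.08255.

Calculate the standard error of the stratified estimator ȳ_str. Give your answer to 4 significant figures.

0.005048

Var(ȳ_str) = Σₕ Wₕ²(1 − fₕ)sₕ²/nₕ with Wₕ = Nₕ/N, N = 35006.
Suburban: Wₕ = 0.10363938; term = 0.10363938²·(1 − 0.06422271)·0.16/233 = 6.9021778 × 10^-6.
Urban: Wₕ = 0.44198137; term = 0.44198137²·(1 − 0.13139866)·0.17/2033 = 1.4188614 × 10^-5.
Rural: Wₕ = 0.45437925; term = 0.45437925²·(1 − 0.19627813)·0.08255/3122 = 4.3875991 × 10^-6.
Sum = 2.5478391 × 10^-5.
SE = √(2.5478391 × 10^-5) = 0.005048.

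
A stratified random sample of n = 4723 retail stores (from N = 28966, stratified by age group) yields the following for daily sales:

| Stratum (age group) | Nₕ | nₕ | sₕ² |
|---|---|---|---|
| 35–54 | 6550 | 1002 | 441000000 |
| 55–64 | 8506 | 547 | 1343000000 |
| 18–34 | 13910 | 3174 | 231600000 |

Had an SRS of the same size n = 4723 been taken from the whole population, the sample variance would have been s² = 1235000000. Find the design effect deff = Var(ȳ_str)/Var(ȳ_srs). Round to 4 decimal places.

Var(ȳ_str) = Σ Wₕ²(1−fₕ)sₕ²/nₕ with Wₕ = Nₕ/28966:
  35–54: (6550/28966)²·(1−1002/6550)·441000000/1002 = 19062.136
  55–64: (8506/28966)²·(1−547/8506)·1343000000/547 = 198105.04
  18–34: (13910/28966)²·(1−3174/13910)·231600000/3174 = 12987.46
  → Var(ȳ_str) = 230154.64.
Var(ȳ_srs) = (1 − 4723/28966)·1235000000/4723 = 218850.15.
deff = 230154.64 / 218850.15 = 1.0517.

1.0517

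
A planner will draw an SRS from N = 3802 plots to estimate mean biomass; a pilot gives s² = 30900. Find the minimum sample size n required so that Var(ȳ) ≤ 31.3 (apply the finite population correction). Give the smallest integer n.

784

Without fpc, n₀ = s²/D = 30900/31.3 = 987.2204.
With fpc, (1 − n/N)·s²/n ≤ D requires n ≥ n₀/(1 + n₀/N) = 987.2204/(1 + 987.2204/3802) = 783.7209.
Rounding up, n = 784.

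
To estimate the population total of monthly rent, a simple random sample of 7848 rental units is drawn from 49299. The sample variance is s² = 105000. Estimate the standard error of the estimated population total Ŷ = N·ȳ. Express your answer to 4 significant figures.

Var(Ŷ) = N²·Var(ȳ) = N²·(1 − n/N)·s²/n.
f = 7848/49299 = 0.15919187; Var(ȳ) = 0.84080813·105000/7848 = 11.249344.
Var(Ŷ) = 49299² · 11.249344 = 2.7340309 × 10^10.
SE(Ŷ) = √(2.7340309 × 10^10) = 165300.

165300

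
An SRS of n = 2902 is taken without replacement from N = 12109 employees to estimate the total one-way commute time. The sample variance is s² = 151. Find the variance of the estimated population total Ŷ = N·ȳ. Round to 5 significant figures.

5.8010 × 10^6

Var(Ŷ) = N²·Var(ȳ) = N²·(1 − n/N)·s²/n.
f = 2902/12109 = 0.23965645; Var(ȳ) = 0.76034355·151/2902 = 0.039563017.
Var(Ŷ) = 12109² · 0.039563017 = 5.8010413 × 10^6.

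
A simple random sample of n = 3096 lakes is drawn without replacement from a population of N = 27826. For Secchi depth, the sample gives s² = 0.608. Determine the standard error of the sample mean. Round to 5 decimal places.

Under SRS without replacement, Var(ȳ) = (1 − f)·s²/n with f = n/N = 3096/27826 = 0.11126285.
Var(ȳ) = (1 − 0.11126285)·0.608/3096 = 0.88873715·1.9638243 × 10^-4 = 1.7453236 × 10^-4.
SE(ȳ) = √(1.7453236 × 10^-4) = 0.01321.

0.01321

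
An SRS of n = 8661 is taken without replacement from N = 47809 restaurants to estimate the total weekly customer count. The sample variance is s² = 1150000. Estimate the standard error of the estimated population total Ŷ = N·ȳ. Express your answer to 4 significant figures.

Var(Ŷ) = N²·Var(ȳ) = N²·(1 − n/N)·s²/n.
f = 8661/47809 = 0.18115836; Var(ȳ) = 0.81884164·1150000/8661 = 108.72508.
Var(Ŷ) = 47809² · 108.72508 = 2.4851297 × 10^11.
SE(Ŷ) = √(2.4851297 × 10^11) = 498500.

498500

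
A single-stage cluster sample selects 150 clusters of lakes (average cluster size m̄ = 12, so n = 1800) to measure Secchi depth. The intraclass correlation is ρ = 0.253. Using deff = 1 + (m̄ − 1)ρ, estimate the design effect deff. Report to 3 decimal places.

deff = 1 + (12 − 1)·0.253 = 1 + 2.783 = 3.783.

3.783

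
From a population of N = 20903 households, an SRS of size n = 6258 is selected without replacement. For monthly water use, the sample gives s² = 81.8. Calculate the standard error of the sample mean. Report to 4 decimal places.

0.0957

Under SRS without replacement, Var(ȳ) = (1 − f)·s²/n with f = n/N = 6258/20903 = 0.29938286.
Var(ȳ) = (1 − 0.29938286)·81.8/6258 = 0.70061714·0.013071269 = 0.0091579549.
SE(ȳ) = √(0.0091579549) = 0.0957.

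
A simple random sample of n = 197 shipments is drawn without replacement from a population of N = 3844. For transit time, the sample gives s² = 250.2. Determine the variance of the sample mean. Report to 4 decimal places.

1.2050

Under SRS without replacement, Var(ȳ) = (1 − f)·s²/n with f = n/N = 197/3844 = 0.05124870.
Var(ȳ) = (1 − 0.05124870)·250.2/197 = 0.94875130·1.2700508 = 1.2049623.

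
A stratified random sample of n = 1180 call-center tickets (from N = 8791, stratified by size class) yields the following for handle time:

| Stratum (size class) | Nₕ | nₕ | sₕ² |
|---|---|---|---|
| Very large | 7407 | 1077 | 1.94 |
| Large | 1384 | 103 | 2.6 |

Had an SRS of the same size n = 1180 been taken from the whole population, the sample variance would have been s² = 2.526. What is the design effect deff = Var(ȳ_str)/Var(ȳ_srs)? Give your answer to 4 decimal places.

Var(ȳ_str) = Σ Wₕ²(1−fₕ)sₕ²/nₕ with Wₕ = Nₕ/8791:
  Very large: (7407/8791)²·(1−1077/7407)·1.94/1077 = 0.0010928373
  Large: (1384/8791)²·(1−103/1384)·2.6/103 = 5.7908829 × 10^-4
  → Var(ȳ_str) = 0.0016719256.
Var(ȳ_srs) = (1 − 1180/8791)·2.526/1180 = 0.0018533386.
deff = 0.0016719256 / 0.0018533386 = 0.9021.

0.9021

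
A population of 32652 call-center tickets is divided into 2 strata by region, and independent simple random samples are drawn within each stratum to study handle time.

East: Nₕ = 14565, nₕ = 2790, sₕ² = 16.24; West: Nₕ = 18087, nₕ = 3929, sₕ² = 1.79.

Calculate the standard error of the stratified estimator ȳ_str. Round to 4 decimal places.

0.0323

Var(ȳ_str) = Σₕ Wₕ²(1 − fₕ)sₕ²/nₕ with Wₕ = Nₕ/N, N = 32652.
East: Wₕ = 0.44606762; term = 0.44606762²·(1 − 0.19155510)·16.24/2790 = 9.3634016 × 10^-4.
West: Wₕ = 0.55393238; term = 0.55393238²·(1 − 0.21722784)·1.79/3929 = 1.0942584 × 10^-4.
Sum = 0.001045766.
SE = √(0.001045766) = 0.0323.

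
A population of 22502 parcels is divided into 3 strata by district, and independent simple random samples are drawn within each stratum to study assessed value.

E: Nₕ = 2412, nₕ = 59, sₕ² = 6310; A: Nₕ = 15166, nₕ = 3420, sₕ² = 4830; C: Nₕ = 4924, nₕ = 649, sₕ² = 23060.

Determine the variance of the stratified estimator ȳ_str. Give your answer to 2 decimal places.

3.17

Var(ȳ_str) = Σₕ Wₕ²(1 − fₕ)sₕ²/nₕ with Wₕ = Nₕ/N, N = 22502.
E: Wₕ = 0.10719047; term = 0.10719047²·(1 − 0.02446103)·6310/59 = 1.1987658.
A: Wₕ = 0.67398453; term = 0.67398453²·(1 − 0.22550442)·4830/3420 = 0.49686663.
C: Wₕ = 0.21882499; term = 0.21882499²·(1 − 0.13180341)·23060/649 = 1.4771566.
Sum = 3.172789.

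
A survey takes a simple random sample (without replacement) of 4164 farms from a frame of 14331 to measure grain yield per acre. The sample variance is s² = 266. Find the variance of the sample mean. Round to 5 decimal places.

Under SRS without replacement, Var(ȳ) = (1 − f)·s²/n with f = n/N = 4164/14331 = 0.29055893.
Var(ȳ) = (1 − 0.29055893)·266/4164 = 0.70944107·0.063880884 = 0.045319723.

0.04532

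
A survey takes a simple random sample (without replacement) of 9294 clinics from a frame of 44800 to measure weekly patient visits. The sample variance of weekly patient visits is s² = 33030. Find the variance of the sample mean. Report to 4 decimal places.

Under SRS without replacement, Var(ȳ) = (1 − f)·s²/n with f = n/N = 9294/44800 = 0.20745536.
Var(ȳ) = (1 − 0.20745536)·33030/9294 = 0.79254464·3.5539057 = 2.816629.

2.8166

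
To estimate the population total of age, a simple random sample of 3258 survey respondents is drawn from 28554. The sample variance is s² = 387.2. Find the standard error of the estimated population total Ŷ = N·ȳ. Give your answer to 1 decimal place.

Var(Ŷ) = N²·Var(ȳ) = N²·(1 − n/N)·s²/n.
f = 3258/28554 = 0.11409960; Var(ȳ) = 0.88590040·387.2/3258 = 0.10528565.
Var(Ŷ) = 28554² · 0.10528565 = 8.5842645 × 10^7.
SE(Ŷ) = √(8.5842645 × 10^7) = 9265.1.

9265.1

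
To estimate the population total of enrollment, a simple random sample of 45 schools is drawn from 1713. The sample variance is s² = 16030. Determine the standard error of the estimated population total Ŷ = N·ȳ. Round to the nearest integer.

Var(Ŷ) = N²·Var(ȳ) = N²·(1 − n/N)·s²/n.
f = 45/1713 = 0.02626970; Var(ȳ) = 0.97373030·16030/45 = 346.86437.
Var(Ŷ) = 1713² · 346.86437 = 1.0178281 × 10^9.
SE(Ŷ) = √(1.0178281 × 10^9) = 31903.

31903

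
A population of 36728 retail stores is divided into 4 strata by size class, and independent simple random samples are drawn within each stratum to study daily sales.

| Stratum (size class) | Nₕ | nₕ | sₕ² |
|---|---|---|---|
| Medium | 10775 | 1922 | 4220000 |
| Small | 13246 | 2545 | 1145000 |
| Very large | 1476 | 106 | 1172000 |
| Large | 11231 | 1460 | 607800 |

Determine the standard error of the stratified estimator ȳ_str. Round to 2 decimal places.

Var(ȳ_str) = Σₕ Wₕ²(1 − fₕ)sₕ²/nₕ with Wₕ = Nₕ/N, N = 36728.
Medium: Wₕ = 0.29337290; term = 0.29337290²·(1 − 0.17837587)·4220000/1922 = 155.26453.
Small: Wₕ = 0.36065127; term = 0.36065127²·(1 − 0.19213347)·1145000/2545 = 47.275078.
Very large: Wₕ = 0.04018732; term = 0.04018732²·(1 − 0.07181572)·1172000/106 = 16.574259.
Large: Wₕ = 0.30578850; term = 0.30578850²·(1 − 0.12999733)·607800/1460 = 33.866532.
Sum = 252.9804.
SE = √(252.9804) = 15.91.

15.91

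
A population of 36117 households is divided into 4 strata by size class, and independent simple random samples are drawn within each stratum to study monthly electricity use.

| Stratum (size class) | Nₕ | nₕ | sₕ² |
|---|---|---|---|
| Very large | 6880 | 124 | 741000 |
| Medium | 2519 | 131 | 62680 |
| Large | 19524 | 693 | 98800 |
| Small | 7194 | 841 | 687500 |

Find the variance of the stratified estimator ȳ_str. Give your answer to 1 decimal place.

284.0

Var(ȳ_str) = Σₕ Wₕ²(1 − fₕ)sₕ²/nₕ with Wₕ = Nₕ/N, N = 36117.
Very large: Wₕ = 0.19049201; term = 0.19049201²·(1 − 0.01802326)·741000/124 = 212.93706.
Medium: Wₕ = 0.06974555; term = 0.06974555²·(1 − 0.05200476)·62680/131 = 2.206464.
Large: Wₕ = 0.54057646; term = 0.54057646²·(1 − 0.03549478)·98800/693 = 40.183018.
Small: Wₕ = 0.19918598; term = 0.19918598²·(1 − 0.11690297)·687500/841 = 28.641955.
Sum = 283.9685.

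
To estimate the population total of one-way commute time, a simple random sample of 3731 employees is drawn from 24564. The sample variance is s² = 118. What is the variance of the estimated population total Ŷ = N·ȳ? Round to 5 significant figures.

Var(Ŷ) = N²·Var(ȳ) = N²·(1 − n/N)·s²/n.
f = 3731/24564 = 0.15188894; Var(ȳ) = 0.84811106·118/3731 = 0.026823132.
Var(Ŷ) = 24564² · 0.026823132 = 1.6184812 × 10^7.

1.6185 × 10^7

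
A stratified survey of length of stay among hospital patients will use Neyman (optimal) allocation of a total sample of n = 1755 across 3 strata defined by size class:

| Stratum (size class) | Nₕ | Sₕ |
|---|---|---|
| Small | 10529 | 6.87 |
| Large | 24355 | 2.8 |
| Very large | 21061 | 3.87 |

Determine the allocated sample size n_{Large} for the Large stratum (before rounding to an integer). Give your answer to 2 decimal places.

539.02

Neyman allocation: nₕ = n·NₕSₕ / Σⱼ NⱼSⱼ.
Σ NⱼSⱼ = 10529·6.87 + 24355·2.8 + 21061·3.87 = 222034.3.
n_{Large} = 1755·24355·2.8 / 222034.3 = 539.02.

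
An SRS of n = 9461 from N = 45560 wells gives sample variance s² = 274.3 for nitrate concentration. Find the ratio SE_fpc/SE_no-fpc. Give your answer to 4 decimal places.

f = n/N = 9461/45560 = 0.20766023.
SE_no-fpc = √(s²/n) = 0.17027245; SE_fpc = √((1−f)s²/n) = 0.15156541.
Ratio = √(1−f) = 0.89013469.

0.8901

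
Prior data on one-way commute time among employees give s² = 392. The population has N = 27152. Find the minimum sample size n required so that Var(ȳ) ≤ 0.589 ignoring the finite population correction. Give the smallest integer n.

666

Without fpc, n₀ = s²/D = 392/0.589 = 665.5348.
Rounding up, n = 666.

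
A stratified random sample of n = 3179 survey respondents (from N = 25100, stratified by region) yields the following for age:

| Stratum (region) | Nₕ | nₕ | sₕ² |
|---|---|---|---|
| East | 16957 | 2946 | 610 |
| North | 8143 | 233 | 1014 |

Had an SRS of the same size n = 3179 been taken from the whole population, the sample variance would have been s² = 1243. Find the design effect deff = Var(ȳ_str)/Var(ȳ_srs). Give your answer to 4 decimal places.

Var(ȳ_str) = Σ Wₕ²(1−fₕ)sₕ²/nₕ with Wₕ = Nₕ/25100:
  East: (16957/25100)²·(1−2946/16957)·610/2946 = 0.078085034
  North: (8143/25100)²·(1−233/8143)·1014/233 = 0.44493391
  → Var(ȳ_str) = 0.52301894.
Var(ȳ_srs) = (1 − 3179/25100)·1243/3179 = 0.34148155.
deff = 0.52301894 / 0.34148155 = 1.5316.

1.5316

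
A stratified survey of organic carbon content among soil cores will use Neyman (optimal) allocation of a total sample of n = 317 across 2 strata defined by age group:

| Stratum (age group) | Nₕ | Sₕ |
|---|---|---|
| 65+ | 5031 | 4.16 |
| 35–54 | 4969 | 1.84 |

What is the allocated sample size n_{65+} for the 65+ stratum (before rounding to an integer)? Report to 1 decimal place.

Neyman allocation: nₕ = n·NₕSₕ / Σⱼ NⱼSⱼ.
Σ NⱼSⱼ = 5031·4.16 + 4969·1.84 = 30071.92.
n_{65+} = 317·5031·4.16 / 30071.92 = 220.6.

220.6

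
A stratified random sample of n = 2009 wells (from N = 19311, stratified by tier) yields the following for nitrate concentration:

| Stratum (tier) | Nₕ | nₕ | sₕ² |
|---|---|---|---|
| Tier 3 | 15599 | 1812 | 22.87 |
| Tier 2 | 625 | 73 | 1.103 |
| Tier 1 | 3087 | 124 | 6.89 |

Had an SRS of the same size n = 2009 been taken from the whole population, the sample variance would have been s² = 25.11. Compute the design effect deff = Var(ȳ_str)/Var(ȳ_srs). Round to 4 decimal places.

Var(ȳ_str) = Σ Wₕ²(1−fₕ)sₕ²/nₕ with Wₕ = Nₕ/19311:
  Tier 3: (15599/19311)²·(1−1812/15599)·22.87/1812 = 0.007278887
  Tier 2: (625/19311)²·(1−73/625)·1.103/73 = 1.3978553 × 10^-5
  Tier 1: (3087/19311)²·(1−124/3087)·6.89/124 = 0.0013628758
  → Var(ȳ_str) = 0.0086557414.
Var(ȳ_srs) = (1 − 2009/19311)·25.11/2009 = 0.01119846.
deff = 0.0086557414 / 0.01119846 = 0.7729.

0.7729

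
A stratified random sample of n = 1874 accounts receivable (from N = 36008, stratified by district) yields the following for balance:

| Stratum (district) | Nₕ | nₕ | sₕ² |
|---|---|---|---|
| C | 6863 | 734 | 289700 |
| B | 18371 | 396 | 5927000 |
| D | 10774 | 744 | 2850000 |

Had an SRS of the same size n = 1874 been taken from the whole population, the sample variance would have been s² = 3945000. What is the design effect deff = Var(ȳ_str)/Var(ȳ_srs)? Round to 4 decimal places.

2.0766

Var(ȳ_str) = Σ Wₕ²(1−fₕ)sₕ²/nₕ with Wₕ = Nₕ/36008:
  C: (6863/36008)²·(1−734/6863)·289700/734 = 12.804365
  B: (18371/36008)²·(1−396/18371)·5927000/396 = 3811.917
  D: (10774/36008)²·(1−744/10774)·2850000/744 = 319.26538
  → Var(ȳ_str) = 4143.9867.
Var(ȳ_srs) = (1 − 1874/36008)·3945000/1874 = 1995.5637.
deff = 4143.9867 / 1995.5637 = 2.0766.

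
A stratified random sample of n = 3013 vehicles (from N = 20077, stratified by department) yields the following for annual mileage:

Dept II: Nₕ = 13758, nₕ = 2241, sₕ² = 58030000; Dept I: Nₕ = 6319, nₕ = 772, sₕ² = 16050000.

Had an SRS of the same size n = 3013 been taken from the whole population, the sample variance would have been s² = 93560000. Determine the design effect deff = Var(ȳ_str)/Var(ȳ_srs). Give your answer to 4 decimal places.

0.4542

Var(ȳ_str) = Σ Wₕ²(1−fₕ)sₕ²/nₕ with Wₕ = Nₕ/20077:
  Dept II: (13758/20077)²·(1−2241/13758)·58030000/2241 = 10179.062
  Dept I: (6319/20077)²·(1−772/6319)·16050000/772 = 1807.8676
  → Var(ȳ_str) = 11986.93.
Var(ȳ_srs) = (1 − 3013/20077)·93560000/3013 = 26392.049.
deff = 11986.93 / 26392.049 = 0.4542.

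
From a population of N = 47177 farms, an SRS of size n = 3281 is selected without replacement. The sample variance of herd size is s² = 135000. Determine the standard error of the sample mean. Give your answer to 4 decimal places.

Under SRS without replacement, Var(ȳ) = (1 − f)·s²/n with f = n/N = 3281/47177 = 0.06954660.
Var(ȳ) = (1 − 0.06954660)·135000/3281 = 0.93045340·41.145992 = 38.284428.
SE(ȳ) = √(38.284428) = 6.1874.

6.1874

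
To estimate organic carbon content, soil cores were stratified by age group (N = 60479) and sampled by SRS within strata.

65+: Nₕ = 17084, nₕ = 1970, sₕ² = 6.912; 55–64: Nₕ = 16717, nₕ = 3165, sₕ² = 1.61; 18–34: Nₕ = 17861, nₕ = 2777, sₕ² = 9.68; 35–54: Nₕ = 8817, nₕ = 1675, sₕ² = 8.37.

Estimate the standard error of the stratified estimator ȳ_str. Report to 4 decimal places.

0.0249

Var(ȳ_str) = Σₕ Wₕ²(1 − fₕ)sₕ²/nₕ with Wₕ = Nₕ/N, N = 60479.
65+: Wₕ = 0.28247822; term = 0.28247822²·(1 − 0.11531257)·6.912/1970 = 2.4768362 × 10^-4.
55–64: Wₕ = 0.27640999; term = 0.27640999²·(1 − 0.18932823)·1.61/3165 = 3.1506829 × 10^-5.
18–34: Wₕ = 0.29532565; term = 0.29532565²·(1 − 0.15547842)·9.68/2777 = 2.5675125 × 10^-4.
35–54: Wₕ = 0.14578614; term = 0.14578614²·(1 − 0.18997391)·8.37/1675 = 8.6028456 × 10^-5.
Sum = 6.2197016 × 10^-4.
SE = √(6.2197016 × 10^-4) = 0.0249.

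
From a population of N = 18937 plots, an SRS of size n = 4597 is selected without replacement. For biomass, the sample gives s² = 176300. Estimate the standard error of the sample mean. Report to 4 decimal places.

Under SRS without replacement, Var(ȳ) = (1 − f)·s²/n with f = n/N = 4597/18937 = 0.24275228.
Var(ȳ) = (1 − 0.24275228)·176300/4597 = 0.75724772·38.351099 = 29.041282.
SE(ȳ) = √(29.041282) = 5.3890.

5.3890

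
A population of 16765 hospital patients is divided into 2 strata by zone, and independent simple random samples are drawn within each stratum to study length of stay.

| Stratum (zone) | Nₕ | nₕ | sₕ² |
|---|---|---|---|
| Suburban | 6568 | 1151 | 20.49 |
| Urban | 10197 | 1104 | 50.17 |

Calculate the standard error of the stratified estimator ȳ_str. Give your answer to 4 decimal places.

0.1313

Var(ȳ_str) = Σₕ Wₕ²(1 − fₕ)sₕ²/nₕ with Wₕ = Nₕ/N, N = 16765.
Suburban: Wₕ = 0.39176857; term = 0.39176857²·(1 − 0.17524361)·20.49/1151 = 0.0022534685.
Urban: Wₕ = 0.60823143; term = 0.60823143²·(1 − 0.10826714)·50.17/1104 = 0.014991584.
Sum = 0.017245053.
SE = √(0.017245053) = 0.1313.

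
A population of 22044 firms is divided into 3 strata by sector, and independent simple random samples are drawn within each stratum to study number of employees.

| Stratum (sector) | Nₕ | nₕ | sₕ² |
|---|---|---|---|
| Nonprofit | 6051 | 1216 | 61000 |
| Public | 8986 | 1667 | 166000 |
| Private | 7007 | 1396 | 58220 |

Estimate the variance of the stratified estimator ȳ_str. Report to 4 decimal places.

19.8720

Var(ȳ_str) = Σₕ Wₕ²(1 − fₕ)sₕ²/nₕ with Wₕ = Nₕ/N, N = 22044.
Nonprofit: Wₕ = 0.27449646; term = 0.27449646²·(1 − 0.20095852)·61000/1216 = 3.0202235.
Public: Wₕ = 0.40763927; term = 0.40763927²·(1 − 0.18551079)·166000/1667 = 13.477516.
Private: Wₕ = 0.31786427; term = 0.31786427²·(1 − 0.19922934)·58220/1396 = 3.3742586.
Sum = 19.871998.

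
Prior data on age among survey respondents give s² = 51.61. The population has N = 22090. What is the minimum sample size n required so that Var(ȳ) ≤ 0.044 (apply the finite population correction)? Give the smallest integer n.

1114

Without fpc, n₀ = s²/D = 51.61/0.044 = 1172.9545.
With fpc, (1 − n/N)·s²/n ≤ D requires n ≥ n₀/(1 + n₀/N) = 1172.9545/(1 + 1172.9545/22090) = 1113.8123.
Rounding up, n = 1114.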